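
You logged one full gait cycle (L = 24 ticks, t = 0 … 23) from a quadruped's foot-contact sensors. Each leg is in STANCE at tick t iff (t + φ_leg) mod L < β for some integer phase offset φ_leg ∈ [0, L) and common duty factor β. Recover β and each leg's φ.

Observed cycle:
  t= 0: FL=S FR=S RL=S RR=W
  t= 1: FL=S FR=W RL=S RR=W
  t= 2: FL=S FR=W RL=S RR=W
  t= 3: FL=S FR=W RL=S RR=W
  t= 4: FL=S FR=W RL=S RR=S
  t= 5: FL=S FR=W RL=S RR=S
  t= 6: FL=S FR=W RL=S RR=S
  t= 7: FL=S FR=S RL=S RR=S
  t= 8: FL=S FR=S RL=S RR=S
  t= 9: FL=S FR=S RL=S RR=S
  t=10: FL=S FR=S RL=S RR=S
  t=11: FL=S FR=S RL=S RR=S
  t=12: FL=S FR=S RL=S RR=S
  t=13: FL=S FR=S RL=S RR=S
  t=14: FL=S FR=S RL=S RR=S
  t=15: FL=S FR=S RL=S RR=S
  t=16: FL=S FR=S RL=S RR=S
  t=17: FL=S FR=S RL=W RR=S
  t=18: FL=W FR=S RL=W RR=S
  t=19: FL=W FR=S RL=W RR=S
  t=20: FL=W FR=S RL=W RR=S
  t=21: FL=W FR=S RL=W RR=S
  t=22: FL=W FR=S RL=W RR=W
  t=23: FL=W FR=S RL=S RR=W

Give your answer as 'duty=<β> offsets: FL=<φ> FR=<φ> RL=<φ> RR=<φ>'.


duty=18 offsets: FL=0 FR=17 RL=1 RR=20

duty β = stance ticks per leg = 18
FL: stance ticks = 18; W→S at t=0 → φ=0
FR: stance ticks = 18; W→S at t=7 → φ=17
RL: stance ticks = 18; W→S at t=23 → φ=1
RR: stance ticks = 18; W→S at t=4 → φ=20


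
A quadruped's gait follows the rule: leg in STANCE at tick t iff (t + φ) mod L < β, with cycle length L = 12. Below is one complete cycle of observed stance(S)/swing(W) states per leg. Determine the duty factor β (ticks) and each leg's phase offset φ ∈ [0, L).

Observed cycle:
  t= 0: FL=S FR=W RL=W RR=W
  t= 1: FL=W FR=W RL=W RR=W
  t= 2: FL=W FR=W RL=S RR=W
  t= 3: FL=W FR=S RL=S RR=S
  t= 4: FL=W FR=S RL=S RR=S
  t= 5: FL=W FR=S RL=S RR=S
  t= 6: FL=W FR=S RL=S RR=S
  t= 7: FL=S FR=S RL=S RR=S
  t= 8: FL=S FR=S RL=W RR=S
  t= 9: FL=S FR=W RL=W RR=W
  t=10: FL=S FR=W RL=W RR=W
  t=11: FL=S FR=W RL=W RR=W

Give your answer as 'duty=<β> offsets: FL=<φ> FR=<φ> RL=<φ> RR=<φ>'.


duty β = stance ticks per leg = 6
FL: stance ticks = 6; W→S at t=7 → φ=5
FR: stance ticks = 6; W→S at t=3 → φ=9
RL: stance ticks = 6; W→S at t=2 → φ=10
RR: stance ticks = 6; W→S at t=3 → φ=9

duty=6 offsets: FL=5 FR=9 RL=10 RR=9


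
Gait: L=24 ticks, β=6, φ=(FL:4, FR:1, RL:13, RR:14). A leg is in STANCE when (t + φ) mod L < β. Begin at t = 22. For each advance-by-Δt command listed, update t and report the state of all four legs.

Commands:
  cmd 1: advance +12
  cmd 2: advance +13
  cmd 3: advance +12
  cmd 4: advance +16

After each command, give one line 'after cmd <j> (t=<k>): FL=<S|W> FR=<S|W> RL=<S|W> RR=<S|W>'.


start t=22: FL=S FR=W RL=W RR=W
cmd 1: advance +12 → t=34, phase=(14,11,23,0) → FL=W FR=W RL=W RR=S
cmd 2: advance +13 → t=47, phase=(3,0,12,13) → FL=S FR=S RL=W RR=W
cmd 3: advance +12 → t=59, phase=(15,12,0,1) → FL=W FR=W RL=S RR=S
cmd 4: advance +16 → t=75, phase=(7,4,16,17) → FL=W FR=S RL=W RR=W

after cmd 1 (t=34): FL=W FR=W RL=W RR=S
after cmd 2 (t=47): FL=S FR=S RL=W RR=W
after cmd 3 (t=59): FL=W FR=W RL=S RR=S
after cmd 4 (t=75): FL=W FR=S RL=W RR=W


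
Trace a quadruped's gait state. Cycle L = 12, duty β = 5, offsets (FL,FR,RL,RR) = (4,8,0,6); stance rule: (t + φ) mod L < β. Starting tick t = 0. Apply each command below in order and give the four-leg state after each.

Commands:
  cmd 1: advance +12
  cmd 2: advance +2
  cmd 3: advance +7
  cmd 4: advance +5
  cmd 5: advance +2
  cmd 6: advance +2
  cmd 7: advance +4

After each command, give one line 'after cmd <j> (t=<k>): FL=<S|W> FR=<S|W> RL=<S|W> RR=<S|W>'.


after cmd 1 (t=12): FL=S FR=W RL=S RR=W
after cmd 2 (t=14): FL=W FR=W RL=S RR=W
after cmd 3 (t=21): FL=S FR=W RL=W RR=S
after cmd 4 (t=26): FL=W FR=W RL=S RR=W
after cmd 5 (t=28): FL=W FR=S RL=S RR=W
after cmd 6 (t=30): FL=W FR=S RL=W RR=S
after cmd 7 (t=34): FL=S FR=W RL=W RR=S

start t=0: FL=S FR=W RL=S RR=W
cmd 1: advance +12 → t=12, phase=(4,8,0,6) → FL=S FR=W RL=S RR=W
cmd 2: advance +2 → t=14, phase=(6,10,2,8) → FL=W FR=W RL=S RR=W
cmd 3: advance +7 → t=21, phase=(1,5,9,3) → FL=S FR=W RL=W RR=S
cmd 4: advance +5 → t=26, phase=(6,10,2,8) → FL=W FR=W RL=S RR=W
cmd 5: advance +2 → t=28, phase=(8,0,4,10) → FL=W FR=S RL=S RR=W
cmd 6: advance +2 → t=30, phase=(10,2,6,0) → FL=W FR=S RL=W RR=S
cmd 7: advance +4 → t=34, phase=(2,6,10,4) → FL=S FR=W RL=W RR=S


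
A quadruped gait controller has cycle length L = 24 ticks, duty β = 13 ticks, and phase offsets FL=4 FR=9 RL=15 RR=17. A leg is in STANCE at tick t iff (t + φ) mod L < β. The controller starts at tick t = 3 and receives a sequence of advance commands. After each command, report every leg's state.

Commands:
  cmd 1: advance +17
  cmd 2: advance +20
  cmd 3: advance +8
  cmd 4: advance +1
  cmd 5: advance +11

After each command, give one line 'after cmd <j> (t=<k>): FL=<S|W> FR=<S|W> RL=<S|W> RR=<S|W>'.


after cmd 1 (t=20): FL=S FR=S RL=S RR=W
after cmd 2 (t=40): FL=W FR=S RL=S RR=S
after cmd 3 (t=48): FL=S FR=S RL=W RR=W
after cmd 4 (t=49): FL=S FR=S RL=W RR=W
after cmd 5 (t=60): FL=W FR=W RL=S RR=S

start t=3: FL=S FR=S RL=W RR=W
cmd 1: advance +17 → t=20, phase=(0,5,11,13) → FL=S FR=S RL=S RR=W
cmd 2: advance +20 → t=40, phase=(20,1,7,9) → FL=W FR=S RL=S RR=S
cmd 3: advance +8 → t=48, phase=(4,9,15,17) → FL=S FR=S RL=W RR=W
cmd 4: advance +1 → t=49, phase=(5,10,16,18) → FL=S FR=S RL=W RR=W
cmd 5: advance +11 → t=60, phase=(16,21,3,5) → FL=W FR=W RL=S RR=S


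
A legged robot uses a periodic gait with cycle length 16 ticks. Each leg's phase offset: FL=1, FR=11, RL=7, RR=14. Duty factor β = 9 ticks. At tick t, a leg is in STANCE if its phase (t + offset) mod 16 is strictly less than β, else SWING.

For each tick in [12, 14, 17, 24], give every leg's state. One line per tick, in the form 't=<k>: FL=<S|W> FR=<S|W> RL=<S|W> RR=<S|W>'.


t=12: phase=(13,7,3,10) vs β=9 → FL=W FR=S RL=S RR=W
t=14: phase=(15,9,5,12) vs β=9 → FL=W FR=W RL=S RR=W
t=17: phase=(2,12,8,15) vs β=9 → FL=S FR=W RL=S RR=W
t=24: phase=(9,3,15,6) vs β=9 → FL=W FR=S RL=W RR=S

t=12: FL=W FR=S RL=S RR=W
t=14: FL=W FR=W RL=S RR=W
t=17: FL=S FR=W RL=S RR=W
t=24: FL=W FR=S RL=W RR=S


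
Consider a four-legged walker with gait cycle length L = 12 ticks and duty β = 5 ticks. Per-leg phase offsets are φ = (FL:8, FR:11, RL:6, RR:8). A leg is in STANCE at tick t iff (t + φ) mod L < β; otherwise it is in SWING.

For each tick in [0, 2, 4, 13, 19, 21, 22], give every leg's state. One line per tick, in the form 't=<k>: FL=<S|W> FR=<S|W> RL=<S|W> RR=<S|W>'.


t=0: FL=W FR=W RL=W RR=W
t=2: FL=W FR=S RL=W RR=W
t=4: FL=S FR=S RL=W RR=S
t=13: FL=W FR=S RL=W RR=W
t=19: FL=S FR=W RL=S RR=S
t=21: FL=W FR=W RL=S RR=W
t=22: FL=W FR=W RL=S RR=W

t=0: phase=(8,11,6,8) vs β=5 → FL=W FR=W RL=W RR=W
t=2: phase=(10,1,8,10) vs β=5 → FL=W FR=S RL=W RR=W
t=4: phase=(0,3,10,0) vs β=5 → FL=S FR=S RL=W RR=S
t=13: phase=(9,0,7,9) vs β=5 → FL=W FR=S RL=W RR=W
t=19: phase=(3,6,1,3) vs β=5 → FL=S FR=W RL=S RR=S
t=21: phase=(5,8,3,5) vs β=5 → FL=W FR=W RL=S RR=W
t=22: phase=(6,9,4,6) vs β=5 → FL=W FR=W RL=S RR=W


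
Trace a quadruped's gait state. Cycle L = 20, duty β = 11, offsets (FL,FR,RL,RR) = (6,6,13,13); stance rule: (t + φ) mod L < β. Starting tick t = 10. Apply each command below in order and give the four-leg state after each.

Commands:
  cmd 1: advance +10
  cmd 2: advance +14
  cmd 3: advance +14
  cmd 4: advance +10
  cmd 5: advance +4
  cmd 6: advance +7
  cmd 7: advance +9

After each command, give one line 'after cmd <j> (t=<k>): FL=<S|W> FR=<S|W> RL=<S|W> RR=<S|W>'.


start t=10: FL=W FR=W RL=S RR=S
cmd 1: advance +10 → t=20, phase=(6,6,13,13) → FL=S FR=S RL=W RR=W
cmd 2: advance +14 → t=34, phase=(0,0,7,7) → FL=S FR=S RL=S RR=S
cmd 3: advance +14 → t=48, phase=(14,14,1,1) → FL=W FR=W RL=S RR=S
cmd 4: advance +10 → t=58, phase=(4,4,11,11) → FL=S FR=S RL=W RR=W
cmd 5: advance +4 → t=62, phase=(8,8,15,15) → FL=S FR=S RL=W RR=W
cmd 6: advance +7 → t=69, phase=(15,15,2,2) → FL=W FR=W RL=S RR=S
cmd 7: advance +9 → t=78, phase=(4,4,11,11) → FL=S FR=S RL=W RR=W

after cmd 1 (t=20): FL=S FR=S RL=W RR=W
after cmd 2 (t=34): FL=S FR=S RL=S RR=S
after cmd 3 (t=48): FL=W FR=W RL=S RR=S
after cmd 4 (t=58): FL=S FR=S RL=W RR=W
after cmd 5 (t=62): FL=S FR=S RL=W RR=W
after cmd 6 (t=69): FL=W FR=W RL=S RR=S
after cmd 7 (t=78): FL=S FR=S RL=W RR=W


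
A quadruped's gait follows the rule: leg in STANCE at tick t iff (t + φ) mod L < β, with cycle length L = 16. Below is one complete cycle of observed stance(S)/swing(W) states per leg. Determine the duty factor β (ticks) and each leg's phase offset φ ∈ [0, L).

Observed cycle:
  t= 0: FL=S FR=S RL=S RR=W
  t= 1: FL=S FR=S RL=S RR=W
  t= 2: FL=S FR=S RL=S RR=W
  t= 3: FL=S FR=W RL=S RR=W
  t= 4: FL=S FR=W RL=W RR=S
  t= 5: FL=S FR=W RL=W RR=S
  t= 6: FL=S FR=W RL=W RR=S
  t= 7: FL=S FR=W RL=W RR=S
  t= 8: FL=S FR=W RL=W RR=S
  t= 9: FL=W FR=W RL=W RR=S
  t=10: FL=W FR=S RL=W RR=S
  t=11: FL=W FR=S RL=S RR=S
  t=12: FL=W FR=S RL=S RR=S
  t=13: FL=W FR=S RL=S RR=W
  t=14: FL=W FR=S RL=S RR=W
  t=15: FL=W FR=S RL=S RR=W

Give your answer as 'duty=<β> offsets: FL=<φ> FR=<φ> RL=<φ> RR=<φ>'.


duty β = stance ticks per leg = 9
FL: stance ticks = 9; W→S at t=0 → φ=0
FR: stance ticks = 9; W→S at t=10 → φ=6
RL: stance ticks = 9; W→S at t=11 → φ=5
RR: stance ticks = 9; W→S at t=4 → φ=12

duty=9 offsets: FL=0 FR=6 RL=5 RR=12


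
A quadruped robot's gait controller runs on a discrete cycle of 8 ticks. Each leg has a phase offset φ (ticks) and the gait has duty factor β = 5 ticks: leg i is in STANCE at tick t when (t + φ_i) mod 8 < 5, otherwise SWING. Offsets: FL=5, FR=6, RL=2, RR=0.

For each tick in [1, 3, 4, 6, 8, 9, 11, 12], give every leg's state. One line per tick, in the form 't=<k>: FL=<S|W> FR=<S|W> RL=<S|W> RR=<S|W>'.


t=1: FL=W FR=W RL=S RR=S
t=3: FL=S FR=S RL=W RR=S
t=4: FL=S FR=S RL=W RR=S
t=6: FL=S FR=S RL=S RR=W
t=8: FL=W FR=W RL=S RR=S
t=9: FL=W FR=W RL=S RR=S
t=11: FL=S FR=S RL=W RR=S
t=12: FL=S FR=S RL=W RR=S

t=1: phase=(6,7,3,1) vs β=5 → FL=W FR=W RL=S RR=S
t=3: phase=(0,1,5,3) vs β=5 → FL=S FR=S RL=W RR=S
t=4: phase=(1,2,6,4) vs β=5 → FL=S FR=S RL=W RR=S
t=6: phase=(3,4,0,6) vs β=5 → FL=S FR=S RL=S RR=W
t=8: phase=(5,6,2,0) vs β=5 → FL=W FR=W RL=S RR=S
t=9: phase=(6,7,3,1) vs β=5 → FL=W FR=W RL=S RR=S
t=11: phase=(0,1,5,3) vs β=5 → FL=S FR=S RL=W RR=S
t=12: phase=(1,2,6,4) vs β=5 → FL=S FR=S RL=W RR=S


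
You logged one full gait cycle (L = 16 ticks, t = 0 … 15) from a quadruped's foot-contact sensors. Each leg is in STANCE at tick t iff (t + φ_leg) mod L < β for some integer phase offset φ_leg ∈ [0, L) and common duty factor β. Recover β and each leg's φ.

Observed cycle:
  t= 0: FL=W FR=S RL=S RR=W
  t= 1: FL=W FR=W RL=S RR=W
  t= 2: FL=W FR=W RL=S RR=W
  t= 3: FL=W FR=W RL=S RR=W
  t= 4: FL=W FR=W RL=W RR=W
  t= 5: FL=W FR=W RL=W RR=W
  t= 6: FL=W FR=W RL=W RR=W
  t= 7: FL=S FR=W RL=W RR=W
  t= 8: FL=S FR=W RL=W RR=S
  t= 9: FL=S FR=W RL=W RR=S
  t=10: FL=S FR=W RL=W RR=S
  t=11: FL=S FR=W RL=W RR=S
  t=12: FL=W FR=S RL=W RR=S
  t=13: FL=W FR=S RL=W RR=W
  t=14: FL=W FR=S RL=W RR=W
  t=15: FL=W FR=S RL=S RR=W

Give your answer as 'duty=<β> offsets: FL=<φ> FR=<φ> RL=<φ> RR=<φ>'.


duty=5 offsets: FL=9 FR=4 RL=1 RR=8

duty β = stance ticks per leg = 5
FL: stance ticks = 5; W→S at t=7 → φ=9
FR: stance ticks = 5; W→S at t=12 → φ=4
RL: stance ticks = 5; W→S at t=15 → φ=1
RR: stance ticks = 5; W→S at t=8 → φ=8


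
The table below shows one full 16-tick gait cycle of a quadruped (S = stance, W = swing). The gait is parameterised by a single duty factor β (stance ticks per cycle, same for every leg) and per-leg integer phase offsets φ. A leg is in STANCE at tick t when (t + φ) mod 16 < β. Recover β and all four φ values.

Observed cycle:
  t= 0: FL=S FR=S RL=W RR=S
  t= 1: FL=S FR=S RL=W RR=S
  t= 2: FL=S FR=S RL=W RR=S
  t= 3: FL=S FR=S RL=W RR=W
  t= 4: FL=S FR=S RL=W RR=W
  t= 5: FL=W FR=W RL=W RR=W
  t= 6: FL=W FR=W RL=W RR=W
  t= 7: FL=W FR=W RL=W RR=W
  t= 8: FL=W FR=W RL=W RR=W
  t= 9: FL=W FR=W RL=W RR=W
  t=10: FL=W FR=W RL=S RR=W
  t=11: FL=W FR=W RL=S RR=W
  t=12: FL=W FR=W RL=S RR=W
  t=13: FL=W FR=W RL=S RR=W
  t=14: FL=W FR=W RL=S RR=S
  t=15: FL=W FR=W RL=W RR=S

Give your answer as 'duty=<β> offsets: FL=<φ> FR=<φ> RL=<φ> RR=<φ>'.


duty β = stance ticks per leg = 5
FL: stance ticks = 5; W→S at t=0 → φ=0
FR: stance ticks = 5; W→S at t=0 → φ=0
RL: stance ticks = 5; W→S at t=10 → φ=6
RR: stance ticks = 5; W→S at t=14 → φ=2

duty=5 offsets: FL=0 FR=0 RL=6 RR=2


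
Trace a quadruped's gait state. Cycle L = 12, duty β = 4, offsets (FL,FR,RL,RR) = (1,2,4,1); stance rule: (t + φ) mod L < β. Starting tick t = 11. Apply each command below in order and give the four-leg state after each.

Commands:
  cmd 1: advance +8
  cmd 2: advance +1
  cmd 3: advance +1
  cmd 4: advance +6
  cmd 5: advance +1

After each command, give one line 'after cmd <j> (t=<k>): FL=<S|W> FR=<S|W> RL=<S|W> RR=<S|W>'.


after cmd 1 (t=19): FL=W FR=W RL=W RR=W
after cmd 2 (t=20): FL=W FR=W RL=S RR=W
after cmd 3 (t=21): FL=W FR=W RL=S RR=W
after cmd 4 (t=27): FL=W FR=W RL=W RR=W
after cmd 5 (t=28): FL=W FR=W RL=W RR=W

start t=11: FL=S FR=S RL=S RR=S
cmd 1: advance +8 → t=19, phase=(8,9,11,8) → FL=W FR=W RL=W RR=W
cmd 2: advance +1 → t=20, phase=(9,10,0,9) → FL=W FR=W RL=S RR=W
cmd 3: advance +1 → t=21, phase=(10,11,1,10) → FL=W FR=W RL=S RR=W
cmd 4: advance +6 → t=27, phase=(4,5,7,4) → FL=W FR=W RL=W RR=W
cmd 5: advance +1 → t=28, phase=(5,6,8,5) → FL=W FR=W RL=W RR=W


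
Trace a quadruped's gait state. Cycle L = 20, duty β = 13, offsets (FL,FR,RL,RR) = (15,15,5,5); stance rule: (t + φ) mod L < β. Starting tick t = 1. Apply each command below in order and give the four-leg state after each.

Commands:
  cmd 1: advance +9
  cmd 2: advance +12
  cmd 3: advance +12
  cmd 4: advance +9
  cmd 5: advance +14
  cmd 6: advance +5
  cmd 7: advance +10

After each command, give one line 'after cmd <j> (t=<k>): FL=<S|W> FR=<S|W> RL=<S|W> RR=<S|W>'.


start t=1: FL=W FR=W RL=S RR=S
cmd 1: advance +9 → t=10, phase=(5,5,15,15) → FL=S FR=S RL=W RR=W
cmd 2: advance +12 → t=22, phase=(17,17,7,7) → FL=W FR=W RL=S RR=S
cmd 3: advance +12 → t=34, phase=(9,9,19,19) → FL=S FR=S RL=W RR=W
cmd 4: advance +9 → t=43, phase=(18,18,8,8) → FL=W FR=W RL=S RR=S
cmd 5: advance +14 → t=57, phase=(12,12,2,2) → FL=S FR=S RL=S RR=S
cmd 6: advance +5 → t=62, phase=(17,17,7,7) → FL=W FR=W RL=S RR=S
cmd 7: advance +10 → t=72, phase=(7,7,17,17) → FL=S FR=S RL=W RR=W

after cmd 1 (t=10): FL=S FR=S RL=W RR=W
after cmd 2 (t=22): FL=W FR=W RL=S RR=S
after cmd 3 (t=34): FL=S FR=S RL=W RR=W
after cmd 4 (t=43): FL=W FR=W RL=S RR=S
after cmd 5 (t=57): FL=S FR=S RL=S RR=S
after cmd 6 (t=62): FL=W FR=W RL=S RR=S
after cmd 7 (t=72): FL=S FR=S RL=W RR=W


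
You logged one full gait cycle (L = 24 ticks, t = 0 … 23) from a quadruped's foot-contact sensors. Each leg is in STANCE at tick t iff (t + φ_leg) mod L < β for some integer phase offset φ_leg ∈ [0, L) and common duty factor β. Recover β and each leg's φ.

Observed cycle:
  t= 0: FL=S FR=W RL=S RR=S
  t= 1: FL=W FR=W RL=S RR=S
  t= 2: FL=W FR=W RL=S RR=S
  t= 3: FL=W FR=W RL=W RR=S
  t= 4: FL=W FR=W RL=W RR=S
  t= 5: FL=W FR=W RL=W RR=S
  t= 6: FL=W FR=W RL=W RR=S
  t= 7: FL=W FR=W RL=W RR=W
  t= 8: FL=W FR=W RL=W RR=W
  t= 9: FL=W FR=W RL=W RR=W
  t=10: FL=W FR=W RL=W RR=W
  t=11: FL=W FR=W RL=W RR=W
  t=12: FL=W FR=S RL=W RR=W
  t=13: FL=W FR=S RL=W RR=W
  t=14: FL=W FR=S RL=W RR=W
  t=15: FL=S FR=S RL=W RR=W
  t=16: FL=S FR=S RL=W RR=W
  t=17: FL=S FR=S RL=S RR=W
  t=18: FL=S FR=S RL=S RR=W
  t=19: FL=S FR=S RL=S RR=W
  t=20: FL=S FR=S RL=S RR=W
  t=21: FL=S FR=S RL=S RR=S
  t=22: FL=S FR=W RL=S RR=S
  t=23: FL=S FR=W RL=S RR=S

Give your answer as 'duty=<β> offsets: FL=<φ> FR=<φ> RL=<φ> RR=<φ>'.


duty β = stance ticks per leg = 10
FL: stance ticks = 10; W→S at t=15 → φ=9
FR: stance ticks = 10; W→S at t=12 → φ=12
RL: stance ticks = 10; W→S at t=17 → φ=7
RR: stance ticks = 10; W→S at t=21 → φ=3

duty=10 offsets: FL=9 FR=12 RL=7 RR=3


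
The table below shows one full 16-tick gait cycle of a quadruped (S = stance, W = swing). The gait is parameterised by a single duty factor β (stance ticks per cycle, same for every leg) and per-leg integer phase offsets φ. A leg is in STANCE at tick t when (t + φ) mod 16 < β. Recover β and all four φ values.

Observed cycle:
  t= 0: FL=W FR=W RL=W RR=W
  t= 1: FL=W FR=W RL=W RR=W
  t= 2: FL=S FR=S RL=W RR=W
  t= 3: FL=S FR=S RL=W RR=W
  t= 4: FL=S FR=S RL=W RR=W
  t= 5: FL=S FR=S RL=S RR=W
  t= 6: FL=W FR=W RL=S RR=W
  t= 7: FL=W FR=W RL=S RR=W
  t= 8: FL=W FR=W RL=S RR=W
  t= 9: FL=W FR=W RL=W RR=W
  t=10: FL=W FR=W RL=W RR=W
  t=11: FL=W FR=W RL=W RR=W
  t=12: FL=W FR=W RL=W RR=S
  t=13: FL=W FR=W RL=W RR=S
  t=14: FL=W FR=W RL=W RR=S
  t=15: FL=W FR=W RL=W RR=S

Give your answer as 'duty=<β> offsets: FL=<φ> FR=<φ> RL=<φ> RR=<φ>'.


duty=4 offsets: FL=14 FR=14 RL=11 RR=4

duty β = stance ticks per leg = 4
FL: stance ticks = 4; W→S at t=2 → φ=14
FR: stance ticks = 4; W→S at t=2 → φ=14
RL: stance ticks = 4; W→S at t=5 → φ=11
RR: stance ticks = 4; W→S at t=12 → φ=4


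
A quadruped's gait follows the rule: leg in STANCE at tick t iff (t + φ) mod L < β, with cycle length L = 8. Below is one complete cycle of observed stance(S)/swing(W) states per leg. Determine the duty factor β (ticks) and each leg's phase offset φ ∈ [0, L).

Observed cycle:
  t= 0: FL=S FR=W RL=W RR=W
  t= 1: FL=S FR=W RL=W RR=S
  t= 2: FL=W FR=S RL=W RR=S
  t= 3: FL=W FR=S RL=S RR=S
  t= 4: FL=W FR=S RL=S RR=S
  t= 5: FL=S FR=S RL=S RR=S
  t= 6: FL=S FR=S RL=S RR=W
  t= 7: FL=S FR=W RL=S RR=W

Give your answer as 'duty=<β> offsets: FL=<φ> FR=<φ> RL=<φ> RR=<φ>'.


duty=5 offsets: FL=3 FR=6 RL=5 RR=7

duty β = stance ticks per leg = 5
FL: stance ticks = 5; W→S at t=5 → φ=3
FR: stance ticks = 5; W→S at t=2 → φ=6
RL: stance ticks = 5; W→S at t=3 → φ=5
RR: stance ticks = 5; W→S at t=1 → φ=7


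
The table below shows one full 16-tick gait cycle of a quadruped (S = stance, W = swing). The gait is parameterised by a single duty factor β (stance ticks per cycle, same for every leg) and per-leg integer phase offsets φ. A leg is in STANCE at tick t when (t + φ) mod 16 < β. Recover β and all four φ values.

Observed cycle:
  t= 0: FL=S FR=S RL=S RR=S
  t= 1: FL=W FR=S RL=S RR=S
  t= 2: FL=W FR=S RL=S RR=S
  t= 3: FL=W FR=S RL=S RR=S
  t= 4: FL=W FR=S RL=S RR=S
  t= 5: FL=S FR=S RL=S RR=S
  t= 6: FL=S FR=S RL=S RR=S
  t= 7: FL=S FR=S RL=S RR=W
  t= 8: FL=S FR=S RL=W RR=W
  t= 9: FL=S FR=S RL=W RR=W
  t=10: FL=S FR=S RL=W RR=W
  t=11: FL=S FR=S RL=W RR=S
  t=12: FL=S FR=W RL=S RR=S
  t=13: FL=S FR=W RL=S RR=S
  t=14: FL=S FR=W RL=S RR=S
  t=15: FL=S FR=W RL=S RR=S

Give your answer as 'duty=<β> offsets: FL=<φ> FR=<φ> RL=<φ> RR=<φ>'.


duty β = stance ticks per leg = 12
FL: stance ticks = 12; W→S at t=5 → φ=11
FR: stance ticks = 12; W→S at t=0 → φ=0
RL: stance ticks = 12; W→S at t=12 → φ=4
RR: stance ticks = 12; W→S at t=11 → φ=5

duty=12 offsets: FL=11 FR=0 RL=4 RR=5


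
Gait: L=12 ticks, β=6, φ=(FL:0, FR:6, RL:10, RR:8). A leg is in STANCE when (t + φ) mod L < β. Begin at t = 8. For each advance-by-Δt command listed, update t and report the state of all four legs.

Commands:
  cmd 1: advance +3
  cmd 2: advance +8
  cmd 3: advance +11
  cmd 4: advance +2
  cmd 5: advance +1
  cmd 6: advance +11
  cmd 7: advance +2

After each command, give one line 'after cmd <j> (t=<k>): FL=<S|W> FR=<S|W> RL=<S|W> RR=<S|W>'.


start t=8: FL=W FR=S RL=W RR=S
cmd 1: advance +3 → t=11, phase=(11,5,9,7) → FL=W FR=S RL=W RR=W
cmd 2: advance +8 → t=19, phase=(7,1,5,3) → FL=W FR=S RL=S RR=S
cmd 3: advance +11 → t=30, phase=(6,0,4,2) → FL=W FR=S RL=S RR=S
cmd 4: advance +2 → t=32, phase=(8,2,6,4) → FL=W FR=S RL=W RR=S
cmd 5: advance +1 → t=33, phase=(9,3,7,5) → FL=W FR=S RL=W RR=S
cmd 6: advance +11 → t=44, phase=(8,2,6,4) → FL=W FR=S RL=W RR=S
cmd 7: advance +2 → t=46, phase=(10,4,8,6) → FL=W FR=S RL=W RR=W

after cmd 1 (t=11): FL=W FR=S RL=W RR=W
after cmd 2 (t=19): FL=W FR=S RL=S RR=S
after cmd 3 (t=30): FL=W FR=S RL=S RR=S
after cmd 4 (t=32): FL=W FR=S RL=W RR=S
after cmd 5 (t=33): FL=W FR=S RL=W RR=S
after cmd 6 (t=44): FL=W FR=S RL=W RR=S
after cmd 7 (t=46): FL=W FR=S RL=W RR=W


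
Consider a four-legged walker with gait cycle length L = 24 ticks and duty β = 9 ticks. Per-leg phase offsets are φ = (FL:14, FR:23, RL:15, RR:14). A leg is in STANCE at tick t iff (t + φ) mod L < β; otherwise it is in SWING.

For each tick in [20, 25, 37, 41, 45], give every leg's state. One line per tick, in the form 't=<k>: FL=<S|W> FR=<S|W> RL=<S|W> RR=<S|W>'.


t=20: phase=(10,19,11,10) vs β=9 → FL=W FR=W RL=W RR=W
t=25: phase=(15,0,16,15) vs β=9 → FL=W FR=S RL=W RR=W
t=37: phase=(3,12,4,3) vs β=9 → FL=S FR=W RL=S RR=S
t=41: phase=(7,16,8,7) vs β=9 → FL=S FR=W RL=S RR=S
t=45: phase=(11,20,12,11) vs β=9 → FL=W FR=W RL=W RR=W

t=20: FL=W FR=W RL=W RR=W
t=25: FL=W FR=S RL=W RR=W
t=37: FL=S FR=W RL=S RR=S
t=41: FL=S FR=W RL=S RR=S
t=45: FL=W FR=W RL=W RR=W


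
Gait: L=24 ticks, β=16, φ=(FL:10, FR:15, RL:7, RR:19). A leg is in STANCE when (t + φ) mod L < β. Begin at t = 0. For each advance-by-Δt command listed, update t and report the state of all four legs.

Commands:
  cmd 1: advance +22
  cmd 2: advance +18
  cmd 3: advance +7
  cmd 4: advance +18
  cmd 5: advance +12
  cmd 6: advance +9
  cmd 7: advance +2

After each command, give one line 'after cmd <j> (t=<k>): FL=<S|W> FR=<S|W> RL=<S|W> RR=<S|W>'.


start t=0: FL=S FR=S RL=S RR=W
cmd 1: advance +22 → t=22, phase=(8,13,5,17) → FL=S FR=S RL=S RR=W
cmd 2: advance +18 → t=40, phase=(2,7,23,11) → FL=S FR=S RL=W RR=S
cmd 3: advance +7 → t=47, phase=(9,14,6,18) → FL=S FR=S RL=S RR=W
cmd 4: advance +18 → t=65, phase=(3,8,0,12) → FL=S FR=S RL=S RR=S
cmd 5: advance +12 → t=77, phase=(15,20,12,0) → FL=S FR=W RL=S RR=S
cmd 6: advance +9 → t=86, phase=(0,5,21,9) → FL=S FR=S RL=W RR=S
cmd 7: advance +2 → t=88, phase=(2,7,23,11) → FL=S FR=S RL=W RR=S

after cmd 1 (t=22): FL=S FR=S RL=S RR=W
after cmd 2 (t=40): FL=S FR=S RL=W RR=S
after cmd 3 (t=47): FL=S FR=S RL=S RR=W
after cmd 4 (t=65): FL=S FR=S RL=S RR=S
after cmd 5 (t=77): FL=S FR=W RL=S RR=S
after cmd 6 (t=86): FL=S FR=S RL=W RR=S
after cmd 7 (t=88): FL=S FR=S RL=W RR=S


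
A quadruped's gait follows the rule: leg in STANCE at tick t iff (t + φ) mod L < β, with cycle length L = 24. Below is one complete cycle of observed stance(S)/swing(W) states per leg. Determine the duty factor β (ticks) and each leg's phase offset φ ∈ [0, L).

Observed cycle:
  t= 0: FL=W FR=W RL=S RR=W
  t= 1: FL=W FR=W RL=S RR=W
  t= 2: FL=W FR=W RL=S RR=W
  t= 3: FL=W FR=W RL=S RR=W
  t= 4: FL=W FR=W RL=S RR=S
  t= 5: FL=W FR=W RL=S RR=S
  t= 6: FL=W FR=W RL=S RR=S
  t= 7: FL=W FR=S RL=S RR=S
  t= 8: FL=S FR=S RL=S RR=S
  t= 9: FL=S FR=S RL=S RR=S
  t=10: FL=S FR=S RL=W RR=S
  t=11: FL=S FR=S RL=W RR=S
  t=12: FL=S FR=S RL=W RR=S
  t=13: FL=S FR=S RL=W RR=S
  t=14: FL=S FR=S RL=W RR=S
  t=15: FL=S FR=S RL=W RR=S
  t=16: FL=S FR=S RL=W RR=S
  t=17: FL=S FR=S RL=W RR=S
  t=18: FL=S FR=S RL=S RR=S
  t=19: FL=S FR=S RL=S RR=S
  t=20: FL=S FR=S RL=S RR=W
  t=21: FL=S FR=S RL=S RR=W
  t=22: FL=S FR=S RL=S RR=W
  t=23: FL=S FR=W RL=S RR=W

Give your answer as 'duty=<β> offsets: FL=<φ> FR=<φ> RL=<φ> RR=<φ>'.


duty β = stance ticks per leg = 16
FL: stance ticks = 16; W→S at t=8 → φ=16
FR: stance ticks = 16; W→S at t=7 → φ=17
RL: stance ticks = 16; W→S at t=18 → φ=6
RR: stance ticks = 16; W→S at t=4 → φ=20

duty=16 offsets: FL=16 FR=17 RL=6 RR=20


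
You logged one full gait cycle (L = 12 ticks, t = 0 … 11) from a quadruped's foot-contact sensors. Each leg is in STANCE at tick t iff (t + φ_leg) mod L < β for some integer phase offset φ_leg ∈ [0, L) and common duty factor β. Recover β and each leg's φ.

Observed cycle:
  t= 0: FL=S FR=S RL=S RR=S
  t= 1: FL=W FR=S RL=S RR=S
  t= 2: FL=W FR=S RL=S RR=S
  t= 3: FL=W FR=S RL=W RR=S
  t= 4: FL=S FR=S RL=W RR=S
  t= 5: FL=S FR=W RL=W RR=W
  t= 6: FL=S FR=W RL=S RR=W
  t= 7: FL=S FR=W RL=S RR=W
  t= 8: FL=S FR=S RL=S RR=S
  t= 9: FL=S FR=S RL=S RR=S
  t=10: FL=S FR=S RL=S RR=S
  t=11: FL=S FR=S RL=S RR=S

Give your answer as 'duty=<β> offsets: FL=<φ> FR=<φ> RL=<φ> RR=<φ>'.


duty β = stance ticks per leg = 9
FL: stance ticks = 9; W→S at t=4 → φ=8
FR: stance ticks = 9; W→S at t=8 → φ=4
RL: stance ticks = 9; W→S at t=6 → φ=6
RR: stance ticks = 9; W→S at t=8 → φ=4

duty=9 offsets: FL=8 FR=4 RL=6 RR=4


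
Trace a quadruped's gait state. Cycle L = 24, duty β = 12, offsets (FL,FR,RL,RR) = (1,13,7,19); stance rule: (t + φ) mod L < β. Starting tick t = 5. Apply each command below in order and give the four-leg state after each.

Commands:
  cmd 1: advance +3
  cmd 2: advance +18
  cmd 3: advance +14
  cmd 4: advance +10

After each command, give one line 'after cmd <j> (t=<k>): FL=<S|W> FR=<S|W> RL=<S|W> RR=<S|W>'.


start t=5: FL=S FR=W RL=W RR=S
cmd 1: advance +3 → t=8, phase=(9,21,15,3) → FL=S FR=W RL=W RR=S
cmd 2: advance +18 → t=26, phase=(3,15,9,21) → FL=S FR=W RL=S RR=W
cmd 3: advance +14 → t=40, phase=(17,5,23,11) → FL=W FR=S RL=W RR=S
cmd 4: advance +10 → t=50, phase=(3,15,9,21) → FL=S FR=W RL=S RR=W

after cmd 1 (t=8): FL=S FR=W RL=W RR=S
after cmd 2 (t=26): FL=S FR=W RL=S RR=W
after cmd 3 (t=40): FL=W FR=S RL=W RR=S
after cmd 4 (t=50): FL=S FR=W RL=S RR=W


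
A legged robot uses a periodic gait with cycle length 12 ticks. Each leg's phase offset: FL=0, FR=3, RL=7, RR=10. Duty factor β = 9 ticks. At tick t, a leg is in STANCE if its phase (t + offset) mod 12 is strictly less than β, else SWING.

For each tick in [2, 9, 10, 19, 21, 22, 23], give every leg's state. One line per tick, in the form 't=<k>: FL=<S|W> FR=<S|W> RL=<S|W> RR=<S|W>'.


t=2: FL=S FR=S RL=W RR=S
t=9: FL=W FR=S RL=S RR=S
t=10: FL=W FR=S RL=S RR=S
t=19: FL=S FR=W RL=S RR=S
t=21: FL=W FR=S RL=S RR=S
t=22: FL=W FR=S RL=S RR=S
t=23: FL=W FR=S RL=S RR=W

t=2: phase=(2,5,9,0) vs β=9 → FL=S FR=S RL=W RR=S
t=9: phase=(9,0,4,7) vs β=9 → FL=W FR=S RL=S RR=S
t=10: phase=(10,1,5,8) vs β=9 → FL=W FR=S RL=S RR=S
t=19: phase=(7,10,2,5) vs β=9 → FL=S FR=W RL=S RR=S
t=21: phase=(9,0,4,7) vs β=9 → FL=W FR=S RL=S RR=S
t=22: phase=(10,1,5,8) vs β=9 → FL=W FR=S RL=S RR=S
t=23: phase=(11,2,6,9) vs β=9 → FL=W FR=S RL=S RR=W


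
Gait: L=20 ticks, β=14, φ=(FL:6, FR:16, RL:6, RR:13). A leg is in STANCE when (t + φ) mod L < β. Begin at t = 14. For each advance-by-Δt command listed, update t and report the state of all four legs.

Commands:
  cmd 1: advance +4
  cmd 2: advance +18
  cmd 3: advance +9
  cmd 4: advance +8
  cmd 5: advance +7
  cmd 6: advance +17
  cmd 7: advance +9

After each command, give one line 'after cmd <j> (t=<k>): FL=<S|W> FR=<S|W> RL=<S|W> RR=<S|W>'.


after cmd 1 (t=18): FL=S FR=W RL=S RR=S
after cmd 2 (t=36): FL=S FR=S RL=S RR=S
after cmd 3 (t=45): FL=S FR=S RL=S RR=W
after cmd 4 (t=53): FL=W FR=S RL=W RR=S
after cmd 5 (t=60): FL=S FR=W RL=S RR=S
after cmd 6 (t=77): FL=S FR=S RL=S RR=S
after cmd 7 (t=86): FL=S FR=S RL=S RR=W

start t=14: FL=S FR=S RL=S RR=S
cmd 1: advance +4 → t=18, phase=(4,14,4,11) → FL=S FR=W RL=S RR=S
cmd 2: advance +18 → t=36, phase=(2,12,2,9) → FL=S FR=S RL=S RR=S
cmd 3: advance +9 → t=45, phase=(11,1,11,18) → FL=S FR=S RL=S RR=W
cmd 4: advance +8 → t=53, phase=(19,9,19,6) → FL=W FR=S RL=W RR=S
cmd 5: advance +7 → t=60, phase=(6,16,6,13) → FL=S FR=W RL=S RR=S
cmd 6: advance +17 → t=77, phase=(3,13,3,10) → FL=S FR=S RL=S RR=S
cmd 7: advance +9 → t=86, phase=(12,2,12,19) → FL=S FR=S RL=S RR=W


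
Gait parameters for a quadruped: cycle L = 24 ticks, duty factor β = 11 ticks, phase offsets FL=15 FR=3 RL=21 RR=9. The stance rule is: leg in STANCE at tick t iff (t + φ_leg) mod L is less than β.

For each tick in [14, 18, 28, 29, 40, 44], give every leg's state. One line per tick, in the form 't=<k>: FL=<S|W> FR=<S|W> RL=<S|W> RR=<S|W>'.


t=14: FL=S FR=W RL=W RR=W
t=18: FL=S FR=W RL=W RR=S
t=28: FL=W FR=S RL=S RR=W
t=29: FL=W FR=S RL=S RR=W
t=40: FL=S FR=W RL=W RR=S
t=44: FL=W FR=W RL=W RR=S

t=14: phase=(5,17,11,23) vs β=11 → FL=S FR=W RL=W RR=W
t=18: phase=(9,21,15,3) vs β=11 → FL=S FR=W RL=W RR=S
t=28: phase=(19,7,1,13) vs β=11 → FL=W FR=S RL=S RR=W
t=29: phase=(20,8,2,14) vs β=11 → FL=W FR=S RL=S RR=W
t=40: phase=(7,19,13,1) vs β=11 → FL=S FR=W RL=W RR=S
t=44: phase=(11,23,17,5) vs β=11 → FL=W FR=W RL=W RR=S


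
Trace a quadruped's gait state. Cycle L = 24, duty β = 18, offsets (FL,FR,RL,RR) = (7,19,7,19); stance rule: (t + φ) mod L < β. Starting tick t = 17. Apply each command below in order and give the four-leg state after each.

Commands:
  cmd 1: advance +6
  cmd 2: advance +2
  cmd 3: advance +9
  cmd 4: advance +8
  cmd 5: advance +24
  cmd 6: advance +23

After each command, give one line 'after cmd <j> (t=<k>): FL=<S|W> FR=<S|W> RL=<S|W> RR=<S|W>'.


after cmd 1 (t=23): FL=S FR=W RL=S RR=W
after cmd 2 (t=25): FL=S FR=W RL=S RR=W
after cmd 3 (t=34): FL=S FR=S RL=S RR=S
after cmd 4 (t=42): FL=S FR=S RL=S RR=S
after cmd 5 (t=66): FL=S FR=S RL=S RR=S
after cmd 6 (t=89): FL=S FR=S RL=S RR=S

start t=17: FL=S FR=S RL=S RR=S
cmd 1: advance +6 → t=23, phase=(6,18,6,18) → FL=S FR=W RL=S RR=W
cmd 2: advance +2 → t=25, phase=(8,20,8,20) → FL=S FR=W RL=S RR=W
cmd 3: advance +9 → t=34, phase=(17,5,17,5) → FL=S FR=S RL=S RR=S
cmd 4: advance +8 → t=42, phase=(1,13,1,13) → FL=S FR=S RL=S RR=S
cmd 5: advance +24 → t=66, phase=(1,13,1,13) → FL=S FR=S RL=S RR=S
cmd 6: advance +23 → t=89, phase=(0,12,0,12) → FL=S FR=S RL=S RR=S


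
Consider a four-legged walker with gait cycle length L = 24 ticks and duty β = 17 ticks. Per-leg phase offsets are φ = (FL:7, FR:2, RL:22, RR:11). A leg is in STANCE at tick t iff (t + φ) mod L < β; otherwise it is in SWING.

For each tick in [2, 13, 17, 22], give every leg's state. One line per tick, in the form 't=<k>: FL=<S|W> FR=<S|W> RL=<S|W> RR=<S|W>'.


t=2: FL=S FR=S RL=S RR=S
t=13: FL=W FR=S RL=S RR=S
t=17: FL=S FR=W RL=S RR=S
t=22: FL=S FR=S RL=W RR=S

t=2: phase=(9,4,0,13) vs β=17 → FL=S FR=S RL=S RR=S
t=13: phase=(20,15,11,0) vs β=17 → FL=W FR=S RL=S RR=S
t=17: phase=(0,19,15,4) vs β=17 → FL=S FR=W RL=S RR=S
t=22: phase=(5,0,20,9) vs β=17 → FL=S FR=S RL=W RR=S


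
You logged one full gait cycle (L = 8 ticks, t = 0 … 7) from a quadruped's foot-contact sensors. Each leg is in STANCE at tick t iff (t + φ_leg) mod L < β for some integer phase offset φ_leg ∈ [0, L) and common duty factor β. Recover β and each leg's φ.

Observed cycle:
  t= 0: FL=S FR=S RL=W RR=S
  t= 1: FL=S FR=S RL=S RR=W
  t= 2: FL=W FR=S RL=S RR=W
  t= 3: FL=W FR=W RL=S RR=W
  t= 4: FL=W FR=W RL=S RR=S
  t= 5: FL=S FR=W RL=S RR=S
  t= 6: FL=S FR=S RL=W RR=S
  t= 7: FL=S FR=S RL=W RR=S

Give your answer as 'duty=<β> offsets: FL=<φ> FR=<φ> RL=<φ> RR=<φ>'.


duty β = stance ticks per leg = 5
FL: stance ticks = 5; W→S at t=5 → φ=3
FR: stance ticks = 5; W→S at t=6 → φ=2
RL: stance ticks = 5; W→S at t=1 → φ=7
RR: stance ticks = 5; W→S at t=4 → φ=4

duty=5 offsets: FL=3 FR=2 RL=7 RR=4


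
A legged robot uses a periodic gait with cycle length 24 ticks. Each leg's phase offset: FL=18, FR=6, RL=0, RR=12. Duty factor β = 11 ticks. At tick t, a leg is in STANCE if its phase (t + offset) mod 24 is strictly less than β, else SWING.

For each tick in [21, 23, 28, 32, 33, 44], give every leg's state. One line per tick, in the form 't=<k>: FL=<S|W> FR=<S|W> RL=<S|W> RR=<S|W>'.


t=21: FL=W FR=S RL=W RR=S
t=23: FL=W FR=S RL=W RR=W
t=28: FL=W FR=S RL=S RR=W
t=32: FL=S FR=W RL=S RR=W
t=33: FL=S FR=W RL=S RR=W
t=44: FL=W FR=S RL=W RR=S

t=21: phase=(15,3,21,9) vs β=11 → FL=W FR=S RL=W RR=S
t=23: phase=(17,5,23,11) vs β=11 → FL=W FR=S RL=W RR=W
t=28: phase=(22,10,4,16) vs β=11 → FL=W FR=S RL=S RR=W
t=32: phase=(2,14,8,20) vs β=11 → FL=S FR=W RL=S RR=W
t=33: phase=(3,15,9,21) vs β=11 → FL=S FR=W RL=S RR=W
t=44: phase=(14,2,20,8) vs β=11 → FL=W FR=S RL=W RR=S


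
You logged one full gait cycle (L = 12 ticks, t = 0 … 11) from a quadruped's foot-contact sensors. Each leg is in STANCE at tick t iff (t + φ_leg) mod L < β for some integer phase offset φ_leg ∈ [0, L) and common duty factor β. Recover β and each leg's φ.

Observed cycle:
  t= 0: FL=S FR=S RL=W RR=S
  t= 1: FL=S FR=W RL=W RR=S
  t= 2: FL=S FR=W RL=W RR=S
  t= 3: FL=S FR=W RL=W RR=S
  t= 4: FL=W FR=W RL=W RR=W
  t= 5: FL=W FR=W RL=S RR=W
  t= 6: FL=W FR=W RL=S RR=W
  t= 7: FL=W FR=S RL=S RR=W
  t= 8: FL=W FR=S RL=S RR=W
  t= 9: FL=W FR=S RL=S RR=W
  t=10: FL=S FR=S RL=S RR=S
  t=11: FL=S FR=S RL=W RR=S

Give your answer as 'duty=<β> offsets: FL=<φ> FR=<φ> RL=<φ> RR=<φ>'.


duty β = stance ticks per leg = 6
FL: stance ticks = 6; W→S at t=10 → φ=2
FR: stance ticks = 6; W→S at t=7 → φ=5
RL: stance ticks = 6; W→S at t=5 → φ=7
RR: stance ticks = 6; W→S at t=10 → φ=2

duty=6 offsets: FL=2 FR=5 RL=7 RR=2


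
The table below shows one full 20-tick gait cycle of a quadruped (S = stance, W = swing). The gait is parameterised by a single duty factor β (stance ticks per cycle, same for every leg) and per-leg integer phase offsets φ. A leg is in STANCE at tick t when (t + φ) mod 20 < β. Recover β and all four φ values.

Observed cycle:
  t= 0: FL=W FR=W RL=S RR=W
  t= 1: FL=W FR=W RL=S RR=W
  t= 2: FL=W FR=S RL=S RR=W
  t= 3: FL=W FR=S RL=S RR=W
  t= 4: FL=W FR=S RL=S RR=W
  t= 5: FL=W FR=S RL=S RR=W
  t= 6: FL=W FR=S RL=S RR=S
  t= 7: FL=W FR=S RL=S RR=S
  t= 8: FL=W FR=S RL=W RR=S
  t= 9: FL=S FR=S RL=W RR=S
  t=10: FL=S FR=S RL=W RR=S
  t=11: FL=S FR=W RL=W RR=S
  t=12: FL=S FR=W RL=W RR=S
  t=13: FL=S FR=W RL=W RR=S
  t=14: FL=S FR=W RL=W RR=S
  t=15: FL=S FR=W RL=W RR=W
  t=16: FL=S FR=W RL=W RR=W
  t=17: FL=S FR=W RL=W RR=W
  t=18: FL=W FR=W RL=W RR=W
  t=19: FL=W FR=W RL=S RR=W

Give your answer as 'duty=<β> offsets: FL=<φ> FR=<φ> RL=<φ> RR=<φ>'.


duty=9 offsets: FL=11 FR=18 RL=1 RR=14

duty β = stance ticks per leg = 9
FL: stance ticks = 9; W→S at t=9 → φ=11
FR: stance ticks = 9; W→S at t=2 → φ=18
RL: stance ticks = 9; W→S at t=19 → φ=1
RR: stance ticks = 9; W→S at t=6 → φ=14


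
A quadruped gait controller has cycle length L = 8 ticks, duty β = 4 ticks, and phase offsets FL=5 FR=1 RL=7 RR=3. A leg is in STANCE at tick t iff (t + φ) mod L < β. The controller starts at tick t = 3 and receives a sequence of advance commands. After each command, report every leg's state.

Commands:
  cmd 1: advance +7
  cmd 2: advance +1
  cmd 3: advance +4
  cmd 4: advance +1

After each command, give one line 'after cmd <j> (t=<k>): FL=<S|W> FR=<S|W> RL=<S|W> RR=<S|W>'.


after cmd 1 (t=10): FL=W FR=S RL=S RR=W
after cmd 2 (t=11): FL=S FR=W RL=S RR=W
after cmd 3 (t=15): FL=W FR=S RL=W RR=S
after cmd 4 (t=16): FL=W FR=S RL=W RR=S

start t=3: FL=S FR=W RL=S RR=W
cmd 1: advance +7 → t=10, phase=(7,3,1,5) → FL=W FR=S RL=S RR=W
cmd 2: advance +1 → t=11, phase=(0,4,2,6) → FL=S FR=W RL=S RR=W
cmd 3: advance +4 → t=15, phase=(4,0,6,2) → FL=W FR=S RL=W RR=S
cmd 4: advance +1 → t=16, phase=(5,1,7,3) → FL=W FR=S RL=W RR=S


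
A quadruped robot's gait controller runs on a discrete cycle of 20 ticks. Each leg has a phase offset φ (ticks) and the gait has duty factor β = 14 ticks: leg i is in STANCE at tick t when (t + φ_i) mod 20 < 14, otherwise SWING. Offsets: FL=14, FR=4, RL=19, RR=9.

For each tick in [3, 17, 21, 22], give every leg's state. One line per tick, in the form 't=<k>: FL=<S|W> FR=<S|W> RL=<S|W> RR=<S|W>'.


t=3: FL=W FR=S RL=S RR=S
t=17: FL=S FR=S RL=W RR=S
t=21: FL=W FR=S RL=S RR=S
t=22: FL=W FR=S RL=S RR=S

t=3: phase=(17,7,2,12) vs β=14 → FL=W FR=S RL=S RR=S
t=17: phase=(11,1,16,6) vs β=14 → FL=S FR=S RL=W RR=S
t=21: phase=(15,5,0,10) vs β=14 → FL=W FR=S RL=S RR=S
t=22: phase=(16,6,1,11) vs β=14 → FL=W FR=S RL=S RR=S


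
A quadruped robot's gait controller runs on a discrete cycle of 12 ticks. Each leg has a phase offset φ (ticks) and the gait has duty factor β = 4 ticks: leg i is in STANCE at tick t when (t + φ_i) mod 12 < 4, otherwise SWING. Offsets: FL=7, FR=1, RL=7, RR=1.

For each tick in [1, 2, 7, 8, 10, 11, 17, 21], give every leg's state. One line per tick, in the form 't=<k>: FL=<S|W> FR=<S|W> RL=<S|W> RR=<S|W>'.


t=1: FL=W FR=S RL=W RR=S
t=2: FL=W FR=S RL=W RR=S
t=7: FL=S FR=W RL=S RR=W
t=8: FL=S FR=W RL=S RR=W
t=10: FL=W FR=W RL=W RR=W
t=11: FL=W FR=S RL=W RR=S
t=17: FL=S FR=W RL=S RR=W
t=21: FL=W FR=W RL=W RR=W

t=1: phase=(8,2,8,2) vs β=4 → FL=W FR=S RL=W RR=S
t=2: phase=(9,3,9,3) vs β=4 → FL=W FR=S RL=W RR=S
t=7: phase=(2,8,2,8) vs β=4 → FL=S FR=W RL=S RR=W
t=8: phase=(3,9,3,9) vs β=4 → FL=S FR=W RL=S RR=W
t=10: phase=(5,11,5,11) vs β=4 → FL=W FR=W RL=W RR=W
t=11: phase=(6,0,6,0) vs β=4 → FL=W FR=S RL=W RR=S
t=17: phase=(0,6,0,6) vs β=4 → FL=S FR=W RL=S RR=W
t=21: phase=(4,10,4,10) vs β=4 → FL=W FR=W RL=W RR=W


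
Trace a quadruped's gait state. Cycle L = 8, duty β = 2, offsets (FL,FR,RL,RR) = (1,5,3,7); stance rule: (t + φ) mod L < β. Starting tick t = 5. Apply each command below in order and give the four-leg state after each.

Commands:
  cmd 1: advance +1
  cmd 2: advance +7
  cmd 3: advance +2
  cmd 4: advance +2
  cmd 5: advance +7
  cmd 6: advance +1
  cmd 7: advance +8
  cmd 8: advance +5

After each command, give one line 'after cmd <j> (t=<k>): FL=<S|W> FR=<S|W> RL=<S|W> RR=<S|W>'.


start t=5: FL=W FR=W RL=S RR=W
cmd 1: advance +1 → t=6, phase=(7,3,1,5) → FL=W FR=W RL=S RR=W
cmd 2: advance +7 → t=13, phase=(6,2,0,4) → FL=W FR=W RL=S RR=W
cmd 3: advance +2 → t=15, phase=(0,4,2,6) → FL=S FR=W RL=W RR=W
cmd 4: advance +2 → t=17, phase=(2,6,4,0) → FL=W FR=W RL=W RR=S
cmd 5: advance +7 → t=24, phase=(1,5,3,7) → FL=S FR=W RL=W RR=W
cmd 6: advance +1 → t=25, phase=(2,6,4,0) → FL=W FR=W RL=W RR=S
cmd 7: advance +8 → t=33, phase=(2,6,4,0) → FL=W FR=W RL=W RR=S
cmd 8: advance +5 → t=38, phase=(7,3,1,5) → FL=W FR=W RL=S RR=W

after cmd 1 (t=6): FL=W FR=W RL=S RR=W
after cmd 2 (t=13): FL=W FR=W RL=S RR=W
after cmd 3 (t=15): FL=S FR=W RL=W RR=W
after cmd 4 (t=17): FL=W FR=W RL=W RR=S
after cmd 5 (t=24): FL=S FR=W RL=W RR=W
after cmd 6 (t=25): FL=W FR=W RL=W RR=S
after cmd 7 (t=33): FL=W FR=W RL=W RR=S
after cmd 8 (t=38): FL=W FR=W RL=S RR=W


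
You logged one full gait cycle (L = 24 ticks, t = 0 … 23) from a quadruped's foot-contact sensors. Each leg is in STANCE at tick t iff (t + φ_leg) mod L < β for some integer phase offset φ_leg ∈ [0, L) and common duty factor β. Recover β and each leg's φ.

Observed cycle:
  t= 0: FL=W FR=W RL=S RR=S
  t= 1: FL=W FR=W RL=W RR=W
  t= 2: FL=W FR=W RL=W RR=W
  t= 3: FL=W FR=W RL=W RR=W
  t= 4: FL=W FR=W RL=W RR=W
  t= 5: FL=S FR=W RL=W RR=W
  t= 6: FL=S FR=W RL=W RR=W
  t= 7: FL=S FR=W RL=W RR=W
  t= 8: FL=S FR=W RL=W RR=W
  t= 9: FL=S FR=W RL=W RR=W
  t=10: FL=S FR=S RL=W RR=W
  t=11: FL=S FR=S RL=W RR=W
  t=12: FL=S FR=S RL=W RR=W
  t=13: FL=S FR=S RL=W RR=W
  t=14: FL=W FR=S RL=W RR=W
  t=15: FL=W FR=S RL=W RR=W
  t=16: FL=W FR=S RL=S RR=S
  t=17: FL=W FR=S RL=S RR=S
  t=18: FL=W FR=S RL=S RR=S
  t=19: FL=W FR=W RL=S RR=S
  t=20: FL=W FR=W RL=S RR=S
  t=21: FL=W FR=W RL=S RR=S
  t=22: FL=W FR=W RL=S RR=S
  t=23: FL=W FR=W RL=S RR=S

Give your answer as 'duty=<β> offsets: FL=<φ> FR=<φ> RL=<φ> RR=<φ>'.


duty β = stance ticks per leg = 9
FL: stance ticks = 9; W→S at t=5 → φ=19
FR: stance ticks = 9; W→S at t=10 → φ=14
RL: stance ticks = 9; W→S at t=16 → φ=8
RR: stance ticks = 9; W→S at t=16 → φ=8

duty=9 offsets: FL=19 FR=14 RL=8 RR=8


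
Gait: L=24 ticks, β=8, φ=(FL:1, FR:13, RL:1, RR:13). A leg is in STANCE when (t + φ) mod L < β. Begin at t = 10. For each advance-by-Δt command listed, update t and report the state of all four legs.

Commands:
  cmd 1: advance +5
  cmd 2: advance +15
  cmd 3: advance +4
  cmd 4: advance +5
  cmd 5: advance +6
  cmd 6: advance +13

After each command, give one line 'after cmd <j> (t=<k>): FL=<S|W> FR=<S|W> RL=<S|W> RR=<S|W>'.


start t=10: FL=W FR=W RL=W RR=W
cmd 1: advance +5 → t=15, phase=(16,4,16,4) → FL=W FR=S RL=W RR=S
cmd 2: advance +15 → t=30, phase=(7,19,7,19) → FL=S FR=W RL=S RR=W
cmd 3: advance +4 → t=34, phase=(11,23,11,23) → FL=W FR=W RL=W RR=W
cmd 4: advance +5 → t=39, phase=(16,4,16,4) → FL=W FR=S RL=W RR=S
cmd 5: advance +6 → t=45, phase=(22,10,22,10) → FL=W FR=W RL=W RR=W
cmd 6: advance +13 → t=58, phase=(11,23,11,23) → FL=W FR=W RL=W RR=W

after cmd 1 (t=15): FL=W FR=S RL=W RR=S
after cmd 2 (t=30): FL=S FR=W RL=S RR=W
after cmd 3 (t=34): FL=W FR=W RL=W RR=W
after cmd 4 (t=39): FL=W FR=S RL=W RR=S
after cmd 5 (t=45): FL=W FR=W RL=W RR=W
after cmd 6 (t=58): FL=W FR=W RL=W RR=W
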